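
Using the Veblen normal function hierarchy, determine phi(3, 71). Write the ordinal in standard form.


phi(3, 71):
phi(3, beta) = eta_beta (the beta-th eta number, fixed point of zeta).
phi(3, 71) = eta_71

eta_71


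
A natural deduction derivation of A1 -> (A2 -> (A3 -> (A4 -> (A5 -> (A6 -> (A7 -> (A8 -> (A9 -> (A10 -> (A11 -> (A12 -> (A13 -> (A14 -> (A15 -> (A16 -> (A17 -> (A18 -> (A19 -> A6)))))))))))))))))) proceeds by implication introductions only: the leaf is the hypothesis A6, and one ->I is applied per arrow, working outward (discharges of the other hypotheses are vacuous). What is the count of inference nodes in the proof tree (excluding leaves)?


The formula has 19 arrows (->); its innermost consequent A6 is one of the antecedents,
so the proof starts from the hypothesis leaf A6 (not a rule application) and closes one arrow per ->I.
Building A1 -> (A2 -> (A3 -> (A4 -> (A5 -> (A6 -> (A7 -> (A8 -> (A9 -> (A10 -> (A11 -> (A12 -> (A13 -> (A14 -> (A15 -> (A16 -> (A17 -> (A18 -> (A19 -> A6)))))))))))))))))) therefore takes 19 nested implication introductions.
Total inference nodes = 19

19


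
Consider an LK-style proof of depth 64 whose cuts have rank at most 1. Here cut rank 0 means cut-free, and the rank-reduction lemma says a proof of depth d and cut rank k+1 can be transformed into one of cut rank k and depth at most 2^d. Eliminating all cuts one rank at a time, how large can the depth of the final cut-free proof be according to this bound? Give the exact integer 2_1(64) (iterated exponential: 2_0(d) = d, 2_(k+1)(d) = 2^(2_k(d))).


Each rank reduction sends depth d to at most 2^d; cut rank r needs r reductions.
2_0(64) = 64
2_1(64) = 2^64 = 18446744073709551616
Cut-free depth bound = 18446744073709551616

18446744073709551616


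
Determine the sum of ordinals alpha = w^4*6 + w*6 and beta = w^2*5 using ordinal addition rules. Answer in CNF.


Ordinal addition (w^4*6 + w*6) + w^2*5:
alpha's leading term has exponent 4 > beta's exponent 2, so it survives.
alpha's tail term has exponent 1 < beta's exponent 2, so it is absorbed by beta.
In ordinal addition, any term followed by a strictly larger-exponent term is absorbed.
Result = w^4*6 + w^2*5

w^4*6 + w^2*5


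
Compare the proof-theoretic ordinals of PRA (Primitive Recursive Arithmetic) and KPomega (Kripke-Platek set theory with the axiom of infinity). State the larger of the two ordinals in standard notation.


Proof-theoretic ordinal of PRA (Primitive Recursive Arithmetic): omega^omega
Proof-theoretic ordinal of KPomega (Kripke-Platek set theory with the axiom of infinity): psi_0(epsilon_{Omega+1})
Comparing: omega^omega < psi_0(epsilon_{Omega+1}).
The larger ordinal is psi_0(epsilon_{Omega+1}) (from KPomega (Kripke-Platek set theory with the axiom of infinity)).

psi_0(epsilon_{Omega+1})


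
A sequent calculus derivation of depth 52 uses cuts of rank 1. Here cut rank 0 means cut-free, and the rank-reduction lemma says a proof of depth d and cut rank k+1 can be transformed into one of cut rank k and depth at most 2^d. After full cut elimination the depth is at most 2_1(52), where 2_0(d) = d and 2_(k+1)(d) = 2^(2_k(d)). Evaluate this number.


Each rank reduction sends depth d to at most 2^d; cut rank r needs r reductions.
2_0(52) = 52
2_1(52) = 2^52 = 4503599627370496
Cut-free depth bound = 4503599627370496

4503599627370496


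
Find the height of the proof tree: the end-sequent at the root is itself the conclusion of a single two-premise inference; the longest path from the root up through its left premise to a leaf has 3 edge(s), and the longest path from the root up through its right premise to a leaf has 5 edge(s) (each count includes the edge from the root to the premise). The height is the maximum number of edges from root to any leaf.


Longest path through the left premise: 3 edges (measured from the branching sequent)
Longest path through the right premise: 5 edges
Height of the subtree rooted at the branching sequent: max(3, 5) = 5
The branching sequent is the root itself.
Total height = 5

5


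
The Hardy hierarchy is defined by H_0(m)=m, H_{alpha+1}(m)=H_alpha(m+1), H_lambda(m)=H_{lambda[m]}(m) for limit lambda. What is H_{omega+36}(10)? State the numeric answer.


H_{omega+36}(10):
Unwind the 36 successor steps: H_{omega+36}(10) = H_omega(10+36) = H_omega(46).
H_omega(m) = H_m(m) = m + m = 2m.
Result = 2 * 46 = 92

92


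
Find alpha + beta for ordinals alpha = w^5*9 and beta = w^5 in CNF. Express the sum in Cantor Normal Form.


Ordinal addition w^5*9 + w^5:
Both terms have the same exponent 5.
w^e*c + w^e*d = w^e*(c+d).
Result = w^5*(9+1) = w^5*10

w^5*10


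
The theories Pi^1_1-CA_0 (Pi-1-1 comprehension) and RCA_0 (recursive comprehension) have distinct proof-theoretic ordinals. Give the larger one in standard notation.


Proof-theoretic ordinal of Pi^1_1-CA_0 (Pi-1-1 comprehension): psi_0(Omega_omega)
Proof-theoretic ordinal of RCA_0 (recursive comprehension): omega^omega
Comparing: omega^omega < psi_0(Omega_omega).
The larger ordinal is psi_0(Omega_omega) (from Pi^1_1-CA_0 (Pi-1-1 comprehension)).

psi_0(Omega_omega)


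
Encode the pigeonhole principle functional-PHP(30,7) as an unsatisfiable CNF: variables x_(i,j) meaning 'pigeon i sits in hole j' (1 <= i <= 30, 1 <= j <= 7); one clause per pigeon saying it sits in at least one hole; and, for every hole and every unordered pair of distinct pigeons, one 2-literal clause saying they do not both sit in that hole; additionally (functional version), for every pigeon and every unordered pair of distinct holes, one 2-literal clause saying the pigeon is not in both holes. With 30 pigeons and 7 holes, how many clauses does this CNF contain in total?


functional-PHP(30,7): 30 pigeons, 7 holes, 30*7 = 210 variables.
- pigeon clauses: one per pigeon -> 30 clauses
- hole clauses: 7 holes * C(30,2) = 7 * 435 -> 3045 clauses
- functional clauses: 30 pigeons * C(7,2) = 30 * 21 -> 630 clauses
Total clauses = 30 + 3045 + 630 = 3705

3705


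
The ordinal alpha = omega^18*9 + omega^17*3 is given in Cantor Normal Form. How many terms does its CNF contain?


CNF: omega^18*9 + omega^17*3
Count the summands separated by '+':
  term 1: omega^18*9
  term 2: omega^17*3
Total terms = 2

2


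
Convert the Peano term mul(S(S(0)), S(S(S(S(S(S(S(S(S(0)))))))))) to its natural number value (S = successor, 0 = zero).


mul(S^2(0), S^9(0)):
S^2(0) = 2
S^9(0) = 9
2 * 9 = 18

18


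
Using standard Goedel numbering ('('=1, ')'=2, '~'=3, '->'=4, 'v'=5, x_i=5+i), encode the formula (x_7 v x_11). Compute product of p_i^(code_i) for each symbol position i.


Formula: (x_7 v x_11)
Symbol codes: [1, 12, 5, 16, 2]
Primes: [2, 3, 5, 7, 11]
p_1^1 = 2^1 = 2
p_2^12 = 3^12 = 531441
p_3^5 = 5^5 = 3125
p_4^16 = 7^16 = 33232930569601
p_5^2 = 11^2 = 121
Product = 13356389777722239562256250

13356389777722239562256250


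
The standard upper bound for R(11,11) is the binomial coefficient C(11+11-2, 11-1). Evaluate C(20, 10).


R(11,11) <= C(11+11-2, 11-1) = C(20, 10)
C(20, 10) = 20! / (10! * 10!)
= 184756

184756


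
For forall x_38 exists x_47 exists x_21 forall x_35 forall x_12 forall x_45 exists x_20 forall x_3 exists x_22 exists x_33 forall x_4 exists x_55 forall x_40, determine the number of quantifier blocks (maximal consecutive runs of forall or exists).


Alternations = 8.
Blocks = alternations + 1 = 9

9


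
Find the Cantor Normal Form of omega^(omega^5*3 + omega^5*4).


omega^(omega^5*3 + omega^5*4):
Both terms of the exponent have the same exponent 5, so they merge: omega^5*3 + omega^5*4 = omega^5*(3+4) = omega^5*7.
omega raised to a CNF ordinal is a single CNF term: Result = omega^(omega^5*7)

omega^(omega^5*7)


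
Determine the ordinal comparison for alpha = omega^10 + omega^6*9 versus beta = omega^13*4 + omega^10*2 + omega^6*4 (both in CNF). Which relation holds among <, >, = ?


Compare term by term from highest exponent:
alpha = omega^10 + omega^6*9
beta = omega^13*4 + omega^10*2 + omega^6*4
Term 1: alpha has omega^10*1, beta has omega^13*4
Term 2: alpha has omega^6*9, beta has omega^10*2
Term 3: alpha has omega^0*0, beta has omega^6*4
Result: alpha < beta

alpha < beta


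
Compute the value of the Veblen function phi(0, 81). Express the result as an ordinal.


phi(0, 81):
phi(0, beta) = omega^beta by definition.
phi(0, 81) = omega^81

omega^81


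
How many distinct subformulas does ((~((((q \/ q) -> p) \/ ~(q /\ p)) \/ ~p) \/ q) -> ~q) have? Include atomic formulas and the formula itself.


Formula: ((~((((q \/ q) -> p) \/ ~(q /\ p)) \/ ~p) \/ q) -> ~q)
Subformulas found:
  1. q
  2. p
  3. ~p
  4. ~q
  5. (q /\ p)
  6. (q \/ q)
  7. ~(q /\ p)
  8. ((q \/ q) -> p)
  9. (((q \/ q) -> p) \/ ~(q /\ p))
  10. ((((q \/ q) -> p) \/ ~(q /\ p)) \/ ~p)
  11. ~((((q \/ q) -> p) \/ ~(q /\ p)) \/ ~p)
  12. (~((((q \/ q) -> p) \/ ~(q /\ p)) \/ ~p) \/ q)
  13. ((~((((q \/ q) -> p) \/ ~(q /\ p)) \/ ~p) \/ q) -> ~q)
Total distinct subformulas = 13

13


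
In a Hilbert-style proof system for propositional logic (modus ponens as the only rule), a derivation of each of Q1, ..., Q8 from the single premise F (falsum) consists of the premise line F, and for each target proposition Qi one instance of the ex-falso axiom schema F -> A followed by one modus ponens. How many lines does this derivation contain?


Ex falso, line by line:
- 1 premise line (F)
- 8 targets, each needing 1 axiom instance (F -> Qi) + 1 MP = 2 lines: 2 * 8 = 16
Total = 1 + 16 = 17 lines.

17


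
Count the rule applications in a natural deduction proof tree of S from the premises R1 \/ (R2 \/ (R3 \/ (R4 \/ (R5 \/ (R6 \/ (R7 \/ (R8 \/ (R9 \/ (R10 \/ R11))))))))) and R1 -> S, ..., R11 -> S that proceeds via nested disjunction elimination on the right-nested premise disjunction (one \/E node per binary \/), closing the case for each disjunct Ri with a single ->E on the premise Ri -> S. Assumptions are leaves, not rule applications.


The premise R1 \/ (R2 \/ (R3 \/ (R4 \/ (R5 \/ (R6 \/ (R7 \/ (R8 \/ (R9 \/ (R10 \/ R11))))))))) contains 11 disjuncts, hence 10 binary \/ connectives.
- Each binary \/ is eliminated once: 10 \/E nodes.
- Each of the 11 cases Ri derives S by one ->E with Ri -> S: 11 ->E nodes.
Total = 10 + 11 = 21

21


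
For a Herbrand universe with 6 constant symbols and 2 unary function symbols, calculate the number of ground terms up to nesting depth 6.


Herbrand terms by depth:
Depth 0: 6 constants
Depth 1: 12 new terms (running total: 18)
Depth 2: 24 new terms (running total: 42)
Depth 3: 48 new terms (running total: 90)
Depth 4: 96 new terms (running total: 186)
Depth 5: 192 new terms (running total: 378)
Depth 6: 384 new terms (running total: 762)
Total distinct ground terms = 762

762


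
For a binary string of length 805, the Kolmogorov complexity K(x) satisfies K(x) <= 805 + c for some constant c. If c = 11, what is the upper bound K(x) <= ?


K(x) <= |x| + c = 805 + 11 = 816

816


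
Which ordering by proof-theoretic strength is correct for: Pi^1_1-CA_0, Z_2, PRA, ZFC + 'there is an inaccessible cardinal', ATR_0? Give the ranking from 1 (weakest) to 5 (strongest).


Ordering by consistency strength:
1. PRA
2. ATR_0
3. Pi^1_1-CA_0
4. Z_2
5. ZFC + 'there is an inaccessible cardinal'


Pi^1_1-CA_0=3, Z_2=4, PRA=1, ZFC + 'there is an inaccessible cardinal'=5, ATR_0=2


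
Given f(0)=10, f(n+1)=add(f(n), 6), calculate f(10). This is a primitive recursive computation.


f(0) = 10
f(1) = add(f(0), 6) = add(10, 6) = 16
f(2) = add(f(1), 6) = add(16, 6) = 22
f(3) = add(f(2), 6) = add(22, 6) = 28
f(4) = add(f(3), 6) = add(28, 6) = 34
f(5) = add(f(4), 6) = add(34, 6) = 40
f(6) = add(f(5), 6) = add(40, 6) = 46
f(7) = add(f(6), 6) = add(46, 6) = 52
f(8) = add(f(7), 6) = add(52, 6) = 58
f(9) = add(f(8), 6) = add(58, 6) = 64
f(10) = add(f(9), 6) = add(64, 6) = 70


70


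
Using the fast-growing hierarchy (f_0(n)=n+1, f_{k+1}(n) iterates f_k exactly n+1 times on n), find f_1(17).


f_1(17) = f_0^18(17)
f_0 adds 1 each time, applied 18 times.
f_1(17) = 17 + 18 = 35

35


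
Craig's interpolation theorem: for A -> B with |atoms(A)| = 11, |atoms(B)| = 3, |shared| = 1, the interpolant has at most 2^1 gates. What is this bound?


Shared atoms = 1
Craig interpolant size bound = 2^1
= 2

2


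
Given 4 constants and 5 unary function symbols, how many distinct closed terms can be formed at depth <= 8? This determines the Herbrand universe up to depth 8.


Herbrand terms by depth:
Depth 0: 4 constants
Depth 1: 20 new terms (running total: 24)
Depth 2: 100 new terms (running total: 124)
Depth 3: 500 new terms (running total: 624)
Depth 4: 2500 new terms (running total: 3124)
Depth 5: 12500 new terms (running total: 15624)
Depth 6: 62500 new terms (running total: 78124)
Depth 7: 312500 new terms (running total: 390624)
Depth 8: 1562500 new terms (running total: 1953124)
Total distinct ground terms = 1953124

1953124


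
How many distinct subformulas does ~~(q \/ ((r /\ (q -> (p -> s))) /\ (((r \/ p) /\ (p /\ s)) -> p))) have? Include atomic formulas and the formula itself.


Formula: ~~(q \/ ((r /\ (q -> (p -> s))) /\ (((r \/ p) /\ (p /\ s)) -> p)))
Subformulas found:
  1. q
  2. s
  3. r
  4. p
  5. (p /\ s)
  6. (p -> s)
  7. (r \/ p)
  8. (q -> (p -> s))
  9. (r /\ (q -> (p -> s)))
  10. ((r \/ p) /\ (p /\ s))
  11. (((r \/ p) /\ (p /\ s)) -> p)
  12. ((r /\ (q -> (p -> s))) /\ (((r \/ p) /\ (p /\ s)) -> p))
  13. (q \/ ((r /\ (q -> (p -> s))) /\ (((r \/ p) /\ (p /\ s)) -> p)))
  14. ~(q \/ ((r /\ (q -> (p -> s))) /\ (((r \/ p) /\ (p /\ s)) -> p)))
  15. ~~(q \/ ((r /\ (q -> (p -> s))) /\ (((r \/ p) /\ (p /\ s)) -> p)))
Total distinct subformulas = 15

15


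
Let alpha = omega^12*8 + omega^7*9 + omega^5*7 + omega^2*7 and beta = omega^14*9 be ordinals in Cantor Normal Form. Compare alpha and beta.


Compare term by term from highest exponent:
alpha = omega^12*8 + omega^7*9 + omega^5*7 + omega^2*7
beta = omega^14*9
Term 1: alpha has omega^12*8, beta has omega^14*9
Term 2: alpha has omega^7*9, beta has omega^0*0
Term 3: alpha has omega^5*7, beta has omega^0*0
Term 4: alpha has omega^2*7, beta has omega^0*0
Result: alpha < beta

alpha < beta


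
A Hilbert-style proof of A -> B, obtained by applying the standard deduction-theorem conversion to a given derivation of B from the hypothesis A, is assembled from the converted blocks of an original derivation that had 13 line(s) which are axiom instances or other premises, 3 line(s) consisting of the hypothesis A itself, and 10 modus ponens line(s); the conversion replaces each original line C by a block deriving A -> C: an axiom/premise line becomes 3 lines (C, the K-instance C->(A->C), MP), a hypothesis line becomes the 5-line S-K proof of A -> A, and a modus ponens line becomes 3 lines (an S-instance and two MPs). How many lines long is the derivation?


Deduction-theorem conversion, block by block:
- 13 axiom/premise lines -> 3 lines each = 39
- 3 hypothesis lines -> 5 lines each (identity proof A->A) = 15
- 10 MP lines -> 3 lines each (S-instance, MP, MP) = 30
Total = 39 + 15 + 30 = 84 lines.

84


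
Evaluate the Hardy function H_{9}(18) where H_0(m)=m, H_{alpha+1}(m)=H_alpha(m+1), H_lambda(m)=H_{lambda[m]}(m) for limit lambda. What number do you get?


H_9(18):
For finite ordinals k, H_k(n) = n + k (each successor step adds 1).
H_9(18) = 18 + 9 = 27

27


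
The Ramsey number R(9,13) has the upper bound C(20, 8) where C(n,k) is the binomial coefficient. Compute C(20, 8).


R(9,13) <= C(9+13-2, 9-1) = C(20, 8)
C(20, 8) = 20! / (8! * 12!)
= 125970

125970


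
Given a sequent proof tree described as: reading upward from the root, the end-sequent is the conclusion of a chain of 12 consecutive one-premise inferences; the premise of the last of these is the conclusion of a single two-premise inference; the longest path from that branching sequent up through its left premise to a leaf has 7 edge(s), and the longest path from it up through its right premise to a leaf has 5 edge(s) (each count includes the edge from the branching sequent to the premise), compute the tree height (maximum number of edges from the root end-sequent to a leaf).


Longest path through the left premise: 7 edges (measured from the branching sequent)
Longest path through the right premise: 5 edges
Height of the subtree rooted at the branching sequent: max(7, 5) = 7
The branching sequent sits 12 edges above the root (the chain of one-premise inferences), so height = 7 + 12 = 19

19


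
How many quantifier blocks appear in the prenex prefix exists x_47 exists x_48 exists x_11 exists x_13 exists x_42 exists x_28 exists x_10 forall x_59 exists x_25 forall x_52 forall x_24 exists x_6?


Alternations = 4.
Blocks = alternations + 1 = 5

5


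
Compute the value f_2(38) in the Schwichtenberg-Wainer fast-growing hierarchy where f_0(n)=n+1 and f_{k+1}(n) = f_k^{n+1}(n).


f_2(38) = f_1^39(38)
f_1(m) = 2m + 1.
Iterating: f_1^k(n) = 2^k*(n+1) - 1.
f_2(38) = 2^39*(38+1) - 1 = 549755813888*39 - 1 = 21440476741631

21440476741631


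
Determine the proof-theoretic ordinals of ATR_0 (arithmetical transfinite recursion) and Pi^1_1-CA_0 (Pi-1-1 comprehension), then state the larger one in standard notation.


Proof-theoretic ordinal of ATR_0 (arithmetical transfinite recursion): Gamma_0
Proof-theoretic ordinal of Pi^1_1-CA_0 (Pi-1-1 comprehension): psi_0(Omega_omega)
Comparing: Gamma_0 < psi_0(Omega_omega).
The larger ordinal is psi_0(Omega_omega) (from Pi^1_1-CA_0 (Pi-1-1 comprehension)).

psi_0(Omega_omega)


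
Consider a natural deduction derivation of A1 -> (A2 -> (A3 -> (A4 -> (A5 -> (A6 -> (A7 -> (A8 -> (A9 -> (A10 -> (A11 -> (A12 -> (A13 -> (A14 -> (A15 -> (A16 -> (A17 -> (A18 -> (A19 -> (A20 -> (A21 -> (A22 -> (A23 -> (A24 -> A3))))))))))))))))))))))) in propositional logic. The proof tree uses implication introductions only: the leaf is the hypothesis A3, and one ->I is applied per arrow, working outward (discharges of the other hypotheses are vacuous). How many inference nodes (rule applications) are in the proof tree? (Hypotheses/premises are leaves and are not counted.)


The formula has 24 arrows (->); its innermost consequent A3 is one of the antecedents,
so the proof starts from the hypothesis leaf A3 (not a rule application) and closes one arrow per ->I.
Building A1 -> (A2 -> (A3 -> (A4 -> (A5 -> (A6 -> (A7 -> (A8 -> (A9 -> (A10 -> (A11 -> (A12 -> (A13 -> (A14 -> (A15 -> (A16 -> (A17 -> (A18 -> (A19 -> (A20 -> (A21 -> (A22 -> (A23 -> (A24 -> A3))))))))))))))))))))))) therefore takes 24 nested implication introductions.
Total inference nodes = 24

24


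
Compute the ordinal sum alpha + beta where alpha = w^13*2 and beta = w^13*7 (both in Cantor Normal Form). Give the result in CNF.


Ordinal addition w^13*2 + w^13*7:
Both terms have the same exponent 13.
w^e*c + w^e*d = w^e*(c+d).
Result = w^13*(2+7) = w^13*9

w^13*9


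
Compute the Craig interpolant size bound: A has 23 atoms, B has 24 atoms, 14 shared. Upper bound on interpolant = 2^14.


Shared atoms = 14
Craig interpolant size bound = 2^14
= 16384

16384


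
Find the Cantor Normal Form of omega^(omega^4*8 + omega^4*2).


omega^(omega^4*8 + omega^4*2):
Both terms of the exponent have the same exponent 4, so they merge: omega^4*8 + omega^4*2 = omega^4*(8+2) = omega^4*10.
omega raised to a CNF ordinal is a single CNF term: Result = omega^(omega^4*10)

omega^(omega^4*10)


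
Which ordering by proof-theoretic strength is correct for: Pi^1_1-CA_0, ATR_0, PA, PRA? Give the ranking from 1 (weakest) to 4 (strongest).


Ordering by consistency strength:
1. PRA
2. PA
3. ATR_0
4. Pi^1_1-CA_0


Pi^1_1-CA_0=4, ATR_0=3, PA=2, PRA=1


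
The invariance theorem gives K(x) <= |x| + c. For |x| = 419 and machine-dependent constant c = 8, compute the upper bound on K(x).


K(x) <= |x| + c = 419 + 8 = 427

427


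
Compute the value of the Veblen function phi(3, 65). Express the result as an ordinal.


phi(3, 65):
phi(3, beta) = eta_beta (the beta-th eta number, fixed point of zeta).
phi(3, 65) = eta_65

eta_65


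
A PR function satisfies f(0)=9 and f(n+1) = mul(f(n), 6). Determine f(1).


f(0) = 9
f(1) = mul(f(0), 6) = mul(9, 6) = 54


54


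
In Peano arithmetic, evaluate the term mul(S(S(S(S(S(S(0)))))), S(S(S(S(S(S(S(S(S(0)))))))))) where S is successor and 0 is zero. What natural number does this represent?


mul(S^6(0), S^9(0)):
S^6(0) = 6
S^9(0) = 9
6 * 9 = 54

54


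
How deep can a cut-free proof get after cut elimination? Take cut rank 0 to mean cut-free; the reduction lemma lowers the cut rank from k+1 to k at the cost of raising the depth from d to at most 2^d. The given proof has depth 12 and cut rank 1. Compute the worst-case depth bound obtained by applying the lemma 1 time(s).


Each rank reduction sends depth d to at most 2^d; cut rank r needs r reductions.
2_0(12) = 12
2_1(12) = 2^12 = 4096
Cut-free depth bound = 4096

4096


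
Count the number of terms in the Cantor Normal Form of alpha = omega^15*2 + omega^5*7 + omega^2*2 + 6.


CNF: omega^15*2 + omega^5*7 + omega^2*2 + 6
Count the summands separated by '+':
  term 1: omega^15*2
  term 2: omega^5*7
  term 3: omega^2*2
  term 4: 6
Total terms = 4

4


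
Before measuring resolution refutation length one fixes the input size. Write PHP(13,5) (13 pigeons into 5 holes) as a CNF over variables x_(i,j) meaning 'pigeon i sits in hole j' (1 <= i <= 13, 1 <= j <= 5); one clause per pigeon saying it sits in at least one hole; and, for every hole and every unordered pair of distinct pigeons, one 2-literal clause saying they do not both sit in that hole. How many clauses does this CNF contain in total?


PHP(13,5): 13 pigeons, 5 holes, 13*5 = 65 variables.
- pigeon clauses: one per pigeon -> 13 clauses
- hole clauses: 5 holes * C(13,2) = 5 * 78 -> 390 clauses
Total clauses = 13 + 390 = 403

403


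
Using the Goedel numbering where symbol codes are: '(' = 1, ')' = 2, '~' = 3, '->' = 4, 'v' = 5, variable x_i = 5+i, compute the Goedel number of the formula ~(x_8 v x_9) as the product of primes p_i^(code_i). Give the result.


Formula: ~(x_8 v x_9)
Symbol codes: [3, 1, 13, 5, 14, 2]
Primes: [2, 3, 5, 7, 11, 13]
p_1^3 = 2^3 = 8
p_2^1 = 3^1 = 3
p_3^13 = 5^13 = 1220703125
p_4^5 = 7^5 = 16807
p_5^14 = 11^14 = 379749833583241
p_6^2 = 13^2 = 169
Product = 31600633932500004530361328125000

31600633932500004530361328125000


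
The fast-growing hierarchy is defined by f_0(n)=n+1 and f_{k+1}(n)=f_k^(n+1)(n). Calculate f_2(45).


f_2(45) = f_1^46(45)
f_1(m) = 2m + 1.
Iterating: f_1^k(n) = 2^k*(n+1) - 1.
f_2(45) = 2^46*(45+1) - 1 = 70368744177664*46 - 1 = 3236962232172543

3236962232172543


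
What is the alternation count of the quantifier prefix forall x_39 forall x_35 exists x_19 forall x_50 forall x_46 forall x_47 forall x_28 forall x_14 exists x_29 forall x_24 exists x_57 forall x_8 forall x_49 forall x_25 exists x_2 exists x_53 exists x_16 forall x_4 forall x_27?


Walk the prefix and count type changes:
  position 1: forall -> forall
  position 2: forall -> exists <-- alternation
  position 3: exists -> forall <-- alternation
  position 4: forall -> forall
  position 5: forall -> forall
  position 6: forall -> forall
  position 7: forall -> forall
  position 8: forall -> exists <-- alternation
  position 9: exists -> forall <-- alternation
  position 10: forall -> exists <-- alternation
  position 11: exists -> forall <-- alternation
  position 12: forall -> forall
  position 13: forall -> forall
  position 14: forall -> exists <-- alternation
  position 15: exists -> exists
  position 16: exists -> exists
  position 17: exists -> forall <-- alternation
  position 18: forall -> forall
Total alternations = 8

8


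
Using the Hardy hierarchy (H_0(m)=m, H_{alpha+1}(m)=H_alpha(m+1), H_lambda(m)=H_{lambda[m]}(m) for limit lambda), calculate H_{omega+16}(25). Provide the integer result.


H_{omega+16}(25):
Unwind the 16 successor steps: H_{omega+16}(25) = H_omega(25+16) = H_omega(41).
H_omega(m) = H_m(m) = m + m = 2m.
Result = 2 * 41 = 82

82


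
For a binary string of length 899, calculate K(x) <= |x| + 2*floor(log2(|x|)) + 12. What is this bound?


floor(log2(899)) = 9
2 * 9 = 18
K(x) <= 899 + 18 + 12 = 929

929


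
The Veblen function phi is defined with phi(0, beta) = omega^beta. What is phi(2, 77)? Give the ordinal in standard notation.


phi(2, 77):
phi(2, beta) = zeta_beta (the beta-th zeta number, fixed point of epsilon).
phi(2, 77) = zeta_77

zeta_77


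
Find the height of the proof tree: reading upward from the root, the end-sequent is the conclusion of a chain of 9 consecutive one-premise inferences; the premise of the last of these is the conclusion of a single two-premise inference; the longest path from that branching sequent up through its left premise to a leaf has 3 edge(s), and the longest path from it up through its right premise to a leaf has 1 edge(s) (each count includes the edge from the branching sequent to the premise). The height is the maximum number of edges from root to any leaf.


Longest path through the left premise: 3 edges (measured from the branching sequent)
Longest path through the right premise: 1 edges
Height of the subtree rooted at the branching sequent: max(3, 1) = 3
The branching sequent sits 9 edges above the root (the chain of one-premise inferences), so height = 3 + 9 = 12

12


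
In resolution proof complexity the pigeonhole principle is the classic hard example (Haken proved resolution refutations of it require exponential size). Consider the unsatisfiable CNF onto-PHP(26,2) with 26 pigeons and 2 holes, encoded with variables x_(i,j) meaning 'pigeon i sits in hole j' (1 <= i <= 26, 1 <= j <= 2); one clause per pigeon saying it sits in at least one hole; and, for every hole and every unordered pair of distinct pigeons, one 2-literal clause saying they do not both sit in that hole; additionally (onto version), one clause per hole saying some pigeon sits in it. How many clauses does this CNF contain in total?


onto-PHP(26,2): 26 pigeons, 2 holes, 26*2 = 52 variables.
- pigeon clauses: one per pigeon -> 26 clauses
- hole clauses: 2 holes * C(26,2) = 2 * 325 -> 650 clauses
- onto clauses: one per hole -> 2 clauses
Total clauses = 26 + 650 + 2 = 678

678


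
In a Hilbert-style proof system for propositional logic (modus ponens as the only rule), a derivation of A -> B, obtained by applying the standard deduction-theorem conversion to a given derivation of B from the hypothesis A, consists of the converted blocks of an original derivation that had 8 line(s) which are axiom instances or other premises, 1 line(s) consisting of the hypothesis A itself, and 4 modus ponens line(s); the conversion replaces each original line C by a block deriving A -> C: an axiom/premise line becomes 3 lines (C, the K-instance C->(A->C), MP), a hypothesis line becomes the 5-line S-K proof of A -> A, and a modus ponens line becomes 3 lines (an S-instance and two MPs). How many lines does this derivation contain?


Deduction-theorem conversion, block by block:
- 8 axiom/premise lines -> 3 lines each = 24
- 1 hypothesis lines -> 5 lines each (identity proof A->A) = 5
- 4 MP lines -> 3 lines each (S-instance, MP, MP) = 12
Total = 24 + 5 + 12 = 41 lines.

41


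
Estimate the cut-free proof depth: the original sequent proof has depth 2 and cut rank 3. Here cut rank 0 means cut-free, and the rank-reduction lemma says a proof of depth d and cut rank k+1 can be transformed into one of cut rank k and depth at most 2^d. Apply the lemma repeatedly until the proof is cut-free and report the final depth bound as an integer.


Each rank reduction sends depth d to at most 2^d; cut rank r needs r reductions.
2_0(2) = 2
2_1(2) = 2^2 = 4
2_2(2) = 2^4 = 16
2_3(2) = 2^16 = 65536
Cut-free depth bound = 65536

65536


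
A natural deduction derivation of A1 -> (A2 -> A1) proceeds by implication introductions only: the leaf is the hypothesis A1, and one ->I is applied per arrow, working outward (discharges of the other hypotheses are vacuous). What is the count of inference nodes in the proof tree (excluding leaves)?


The formula has 2 arrows (->); its innermost consequent A1 is one of the antecedents,
so the proof starts from the hypothesis leaf A1 (not a rule application) and closes one arrow per ->I.
Building A1 -> (A2 -> A1) therefore takes 2 nested implication introductions.
Total inference nodes = 2

2


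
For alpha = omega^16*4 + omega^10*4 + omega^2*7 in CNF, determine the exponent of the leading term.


CNF: omega^16*4 + omega^10*4 + omega^2*7
The leading term is omega^16*4, which has exponent 16.

16


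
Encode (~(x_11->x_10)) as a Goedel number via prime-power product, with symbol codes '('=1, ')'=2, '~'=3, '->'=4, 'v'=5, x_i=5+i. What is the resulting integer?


Formula: (~(x_11->x_10))
Symbol codes: [1, 3, 1, 16, 4, 15, 2, 2]
Primes: [2, 3, 5, 7, 11, 13, 17, 19]
p_1^1 = 2^1 = 2
p_2^3 = 3^3 = 27
p_3^1 = 5^1 = 5
p_4^16 = 7^16 = 33232930569601
p_5^4 = 11^4 = 14641
p_6^15 = 13^15 = 51185893014090757
p_7^2 = 17^2 = 289
p_8^2 = 19^2 = 361
Product = 701549750134205686218597982708355045218710

701549750134205686218597982708355045218710


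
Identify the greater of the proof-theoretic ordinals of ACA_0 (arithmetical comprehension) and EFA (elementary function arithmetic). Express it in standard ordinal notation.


Proof-theoretic ordinal of ACA_0 (arithmetical comprehension): epsilon_0
Proof-theoretic ordinal of EFA (elementary function arithmetic): omega^3
Comparing: omega^3 < epsilon_0.
The larger ordinal is epsilon_0 (from ACA_0 (arithmetical comprehension)).

epsilon_0


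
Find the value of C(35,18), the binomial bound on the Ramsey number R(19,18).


R(19,18) <= C(19+18-2, 19-1) = C(35, 18)
C(35, 18) = 35! / (18! * 17!)
= 4537567650

4537567650


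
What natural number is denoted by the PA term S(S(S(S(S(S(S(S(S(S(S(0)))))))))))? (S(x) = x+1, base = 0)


Counting successors applied to 0:
11 applications of S to 0 = 11

11


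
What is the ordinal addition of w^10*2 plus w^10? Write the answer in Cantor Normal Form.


Ordinal addition w^10*2 + w^10:
Both terms have the same exponent 10.
w^e*c + w^e*d = w^e*(c+d).
Result = w^10*(2+1) = w^10*3

w^10*3


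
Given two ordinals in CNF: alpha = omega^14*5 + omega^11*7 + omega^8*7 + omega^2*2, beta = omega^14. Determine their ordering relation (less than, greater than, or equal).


Compare term by term from highest exponent:
alpha = omega^14*5 + omega^11*7 + omega^8*7 + omega^2*2
beta = omega^14
Term 1: alpha has omega^14*5, beta has omega^14*1
Term 2: alpha has omega^11*7, beta has omega^0*0
Term 3: alpha has omega^8*7, beta has omega^0*0
Term 4: alpha has omega^2*2, beta has omega^0*0
Result: alpha > beta

alpha > beta


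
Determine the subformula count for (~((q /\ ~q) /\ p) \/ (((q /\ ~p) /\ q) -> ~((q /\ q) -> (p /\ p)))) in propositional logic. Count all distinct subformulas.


Formula: (~((q /\ ~q) /\ p) \/ (((q /\ ~p) /\ q) -> ~((q /\ q) -> (p /\ p))))
Subformulas found:
  1. q
  2. p
  3. ~p
  4. ~q
  5. (q /\ q)
  6. (p /\ p)
  7. (q /\ ~p)
  8. (q /\ ~q)
  9. ((q /\ ~p) /\ q)
  10. ((q /\ ~q) /\ p)
  11. ~((q /\ ~q) /\ p)
  12. ((q /\ q) -> (p /\ p))
  13. ~((q /\ q) -> (p /\ p))
  14. (((q /\ ~p) /\ q) -> ~((q /\ q) -> (p /\ p)))
  15. (~((q /\ ~q) /\ p) \/ (((q /\ ~p) /\ q) -> ~((q /\ q) -> (p /\ p))))
Total distinct subformulas = 15

15


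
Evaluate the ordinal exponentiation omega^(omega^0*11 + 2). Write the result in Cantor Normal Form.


omega^(omega^0*11 + 2):
omega^0 = 1, so the exponent is 11 + 2 = 13 (finite ordinal addition).
Result = omega^13, already a single CNF term.

omega^13


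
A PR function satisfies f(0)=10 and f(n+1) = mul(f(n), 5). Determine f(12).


f(0) = 10
f(1) = mul(f(0), 5) = mul(10, 5) = 50
f(2) = mul(f(1), 5) = mul(50, 5) = 250
f(3) = mul(f(2), 5) = mul(250, 5) = 1250
f(4) = mul(f(3), 5) = mul(1250, 5) = 6250
f(5) = mul(f(4), 5) = mul(6250, 5) = 31250
f(6) = mul(f(5), 5) = mul(31250, 5) = 156250
f(7) = mul(f(6), 5) = mul(156250, 5) = 781250
f(8) = mul(f(7), 5) = mul(781250, 5) = 3906250
f(9) = mul(f(8), 5) = mul(3906250, 5) = 19531250
f(10) = mul(f(9), 5) = mul(19531250, 5) = 97656250
f(11) = mul(f(10), 5) = mul(97656250, 5) = 488281250
f(12) = mul(f(11), 5) = mul(488281250, 5) = 2441406250


2441406250


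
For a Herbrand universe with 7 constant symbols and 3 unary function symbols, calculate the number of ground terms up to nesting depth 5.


Herbrand terms by depth:
Depth 0: 7 constants
Depth 1: 21 new terms (running total: 28)
Depth 2: 63 new terms (running total: 91)
Depth 3: 189 new terms (running total: 280)
Depth 4: 567 new terms (running total: 847)
Depth 5: 1701 new terms (running total: 2548)
Total distinct ground terms = 2548

2548


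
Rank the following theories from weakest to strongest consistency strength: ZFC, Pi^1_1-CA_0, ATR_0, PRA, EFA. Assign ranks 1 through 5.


Ordering by consistency strength:
1. EFA
2. PRA
3. ATR_0
4. Pi^1_1-CA_0
5. ZFC


ZFC=5, Pi^1_1-CA_0=4, ATR_0=3, PRA=2, EFA=1


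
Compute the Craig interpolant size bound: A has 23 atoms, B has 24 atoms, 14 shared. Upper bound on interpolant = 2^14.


Shared atoms = 14
Craig interpolant size bound = 2^14
= 16384

16384


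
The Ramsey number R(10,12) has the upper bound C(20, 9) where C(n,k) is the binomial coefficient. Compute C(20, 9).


R(10,12) <= C(10+12-2, 10-1) = C(20, 9)
C(20, 9) = 20! / (9! * 11!)
= 167960

167960


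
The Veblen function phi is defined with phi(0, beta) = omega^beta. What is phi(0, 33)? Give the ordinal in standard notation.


phi(0, 33):
phi(0, beta) = omega^beta by definition.
phi(0, 33) = omega^33

omega^33


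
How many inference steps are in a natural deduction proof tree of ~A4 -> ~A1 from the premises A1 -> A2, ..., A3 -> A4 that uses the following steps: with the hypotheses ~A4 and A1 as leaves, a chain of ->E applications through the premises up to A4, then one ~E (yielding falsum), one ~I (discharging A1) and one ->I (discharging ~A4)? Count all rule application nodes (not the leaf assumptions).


From hypothesis A1, 3 ->E steps along the 3 premises yield A4.
~E with hypothesis ~A4 gives falsum (1 node); ~I discharging A1 gives ~A1 (1 node); ->I discharging ~A4 gives the goal (1 node).
Total = 3 + 3 = 6 inference nodes.

6


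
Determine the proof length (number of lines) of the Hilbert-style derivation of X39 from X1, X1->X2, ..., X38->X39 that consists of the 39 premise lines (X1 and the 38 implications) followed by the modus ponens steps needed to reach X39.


We have 39 premise lines: X1 and 38 implications.
Each implication is detached once by MP, giving 38 MP lines.
39 premise lines + 38 MP lines = 77 total lines.

77


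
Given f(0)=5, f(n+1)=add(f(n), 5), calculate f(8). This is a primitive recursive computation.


f(0) = 5
f(1) = add(f(0), 5) = add(5, 5) = 10
f(2) = add(f(1), 5) = add(10, 5) = 15
f(3) = add(f(2), 5) = add(15, 5) = 20
f(4) = add(f(3), 5) = add(20, 5) = 25
f(5) = add(f(4), 5) = add(25, 5) = 30
f(6) = add(f(5), 5) = add(30, 5) = 35
f(7) = add(f(6), 5) = add(35, 5) = 40
f(8) = add(f(7), 5) = add(40, 5) = 45


45


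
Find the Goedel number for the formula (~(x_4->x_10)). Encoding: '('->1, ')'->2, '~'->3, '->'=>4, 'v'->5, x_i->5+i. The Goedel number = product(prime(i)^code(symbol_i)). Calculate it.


Formula: (~(x_4->x_10))
Symbol codes: [1, 3, 1, 9, 4, 15, 2, 2]
Primes: [2, 3, 5, 7, 11, 13, 17, 19]
p_1^1 = 2^1 = 2
p_2^3 = 3^3 = 27
p_3^1 = 5^1 = 5
p_4^9 = 7^9 = 40353607
p_5^4 = 11^4 = 14641
p_6^15 = 13^15 = 51185893014090757
p_7^2 = 17^2 = 289
p_8^2 = 19^2 = 361
Product = 851867783630248434166276664009474970

851867783630248434166276664009474970


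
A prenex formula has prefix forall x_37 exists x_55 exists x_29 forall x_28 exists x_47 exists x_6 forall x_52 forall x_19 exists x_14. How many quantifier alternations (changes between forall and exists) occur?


Walk the prefix and count type changes:
  position 1: forall -> exists <-- alternation
  position 2: exists -> exists
  position 3: exists -> forall <-- alternation
  position 4: forall -> exists <-- alternation
  position 5: exists -> exists
  position 6: exists -> forall <-- alternation
  position 7: forall -> forall
  position 8: forall -> exists <-- alternation
Total alternations = 5

5


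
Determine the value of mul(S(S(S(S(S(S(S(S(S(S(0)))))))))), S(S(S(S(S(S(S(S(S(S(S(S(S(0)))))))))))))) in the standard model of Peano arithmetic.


mul(S^10(0), S^13(0)):
S^10(0) = 10
S^13(0) = 13
10 * 13 = 130

130


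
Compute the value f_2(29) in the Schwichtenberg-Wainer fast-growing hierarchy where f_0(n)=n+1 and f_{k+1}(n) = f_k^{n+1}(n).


f_2(29) = f_1^30(29)
f_1(m) = 2m + 1.
Iterating: f_1^k(n) = 2^k*(n+1) - 1.
f_2(29) = 2^30*(29+1) - 1 = 1073741824*30 - 1 = 32212254719

32212254719


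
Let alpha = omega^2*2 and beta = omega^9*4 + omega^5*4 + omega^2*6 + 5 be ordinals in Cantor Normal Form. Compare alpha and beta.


Compare term by term from highest exponent:
alpha = omega^2*2
beta = omega^9*4 + omega^5*4 + omega^2*6 + 5
Term 1: alpha has omega^2*2, beta has omega^9*4
Term 2: alpha has omega^0*0, beta has omega^5*4
Term 3: alpha has omega^0*0, beta has omega^2*6
Term 4: alpha has omega^0*0, beta has omega^0*5
Result: alpha < beta

alpha < beta


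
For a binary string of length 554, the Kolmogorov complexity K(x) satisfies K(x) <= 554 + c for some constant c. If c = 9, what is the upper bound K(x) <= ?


K(x) <= |x| + c = 554 + 9 = 563

563


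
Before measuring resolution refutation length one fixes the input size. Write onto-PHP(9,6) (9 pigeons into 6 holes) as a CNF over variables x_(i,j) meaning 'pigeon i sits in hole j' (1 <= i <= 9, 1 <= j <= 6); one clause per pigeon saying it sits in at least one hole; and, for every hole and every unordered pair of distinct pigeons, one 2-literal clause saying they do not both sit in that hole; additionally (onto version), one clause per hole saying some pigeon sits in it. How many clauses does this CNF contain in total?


onto-PHP(9,6): 9 pigeons, 6 holes, 9*6 = 54 variables.
- pigeon clauses: one per pigeon -> 9 clauses
- hole clauses: 6 holes * C(9,2) = 6 * 36 -> 216 clauses
- onto clauses: one per hole -> 6 clauses
Total clauses = 9 + 216 + 6 = 231

231


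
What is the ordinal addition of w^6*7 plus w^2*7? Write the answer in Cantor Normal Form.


Ordinal addition w^6*7 + w^2*7:
Leading exponent of alpha (6) > leading exponent of beta (2).
Since alpha's term has higher exponent than beta's leading term,
the sum is simply alpha followed by beta.
Result = w^6*7 + w^2*7

w^6*7 + w^2*7


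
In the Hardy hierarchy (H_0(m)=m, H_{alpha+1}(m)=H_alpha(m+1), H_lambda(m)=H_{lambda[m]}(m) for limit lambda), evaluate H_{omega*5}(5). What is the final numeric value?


H_{omega*5}(5):
For the Hardy hierarchy, H_{omega*k}(n) = 2^k * n.
2^5 = 32.
32 * 5 = 160

160


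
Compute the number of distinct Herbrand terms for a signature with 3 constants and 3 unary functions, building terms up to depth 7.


Herbrand terms by depth:
Depth 0: 3 constants
Depth 1: 9 new terms (running total: 12)
Depth 2: 27 new terms (running total: 39)
Depth 3: 81 new terms (running total: 120)
Depth 4: 243 new terms (running total: 363)
Depth 5: 729 new terms (running total: 1092)
Depth 6: 2187 new terms (running total: 3279)
Depth 7: 6561 new terms (running total: 9840)
Total distinct ground terms = 9840

9840


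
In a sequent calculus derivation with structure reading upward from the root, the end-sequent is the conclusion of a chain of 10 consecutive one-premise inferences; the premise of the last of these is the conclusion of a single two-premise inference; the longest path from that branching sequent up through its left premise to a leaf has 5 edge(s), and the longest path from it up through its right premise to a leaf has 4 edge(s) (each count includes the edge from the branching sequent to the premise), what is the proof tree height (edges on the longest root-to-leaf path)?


Longest path through the left premise: 5 edges (measured from the branching sequent)
Longest path through the right premise: 4 edges
Height of the subtree rooted at the branching sequent: max(5, 4) = 5
The branching sequent sits 10 edges above the root (the chain of one-premise inferences), so height = 5 + 10 = 15

15
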